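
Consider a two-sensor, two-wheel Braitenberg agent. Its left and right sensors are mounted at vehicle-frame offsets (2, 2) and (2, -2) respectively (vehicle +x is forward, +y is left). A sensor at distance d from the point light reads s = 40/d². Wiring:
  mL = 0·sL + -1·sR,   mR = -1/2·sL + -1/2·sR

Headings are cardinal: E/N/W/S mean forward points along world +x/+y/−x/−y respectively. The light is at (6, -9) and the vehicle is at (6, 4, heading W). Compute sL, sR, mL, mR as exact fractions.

left sensor world pos  = (4, 2); dL² = 125
right sensor world pos = (4, 6); dR² = 229
sL = 40/125 = 8/25
sR = 40/229 = 40/229
mL = 0·sL + -1·sR = -40/229
mR = -1/2·sL + -1/2·sR = -1416/5725

8/25 40/229 -40/229 -1416/5725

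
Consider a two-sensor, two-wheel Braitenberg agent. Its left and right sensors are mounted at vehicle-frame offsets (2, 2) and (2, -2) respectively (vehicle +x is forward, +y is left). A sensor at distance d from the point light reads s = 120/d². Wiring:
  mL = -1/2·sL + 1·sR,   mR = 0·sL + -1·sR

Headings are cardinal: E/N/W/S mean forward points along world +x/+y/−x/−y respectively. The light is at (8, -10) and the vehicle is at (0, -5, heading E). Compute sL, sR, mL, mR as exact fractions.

24/17 8/3 100/51 -8/3

left sensor world pos  = (2, -3); dL² = 85
right sensor world pos = (2, -7); dR² = 45
sL = 120/85 = 24/17
sR = 120/45 = 8/3
mL = -1/2·sL + 1·sR = 100/51
mR = 0·sL + -1·sR = -8/3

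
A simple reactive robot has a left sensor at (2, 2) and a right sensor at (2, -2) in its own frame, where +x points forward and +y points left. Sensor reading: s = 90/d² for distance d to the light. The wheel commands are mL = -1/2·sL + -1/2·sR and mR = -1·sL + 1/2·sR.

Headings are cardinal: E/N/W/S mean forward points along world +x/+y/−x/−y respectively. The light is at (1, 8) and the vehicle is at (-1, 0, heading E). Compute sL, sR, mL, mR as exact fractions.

left sensor world pos  = (1, 2); dL² = 36
right sensor world pos = (1, -2); dR² = 100
sL = 90/36 = 5/2
sR = 90/100 = 9/10
mL = -1/2·sL + -1/2·sR = -17/10
mR = -1·sL + 1/2·sR = -41/20

5/2 9/10 -17/10 -41/20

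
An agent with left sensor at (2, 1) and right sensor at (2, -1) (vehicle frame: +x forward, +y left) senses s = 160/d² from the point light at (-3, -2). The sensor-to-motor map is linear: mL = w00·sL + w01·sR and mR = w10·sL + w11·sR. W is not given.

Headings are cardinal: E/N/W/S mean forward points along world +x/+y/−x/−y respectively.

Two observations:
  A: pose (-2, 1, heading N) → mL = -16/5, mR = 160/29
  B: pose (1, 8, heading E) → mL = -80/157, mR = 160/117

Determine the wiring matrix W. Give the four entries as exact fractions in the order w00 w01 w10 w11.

-1/2 0 0 1

obs A: pose=(-2,1,N) → sL=32/5, sR=160/29, mL=-16/5, mR=160/29
obs B: pose=(1,8,E) → sL=160/157, sR=160/117, mL=-80/157, mR=160/117
sensor matrix S = [[32/5, 160/29], [160/157, 160/117]]; det S = 1667072/532701
solve [mL_A; mL_B] = S·[w00; w01] and [mR_A; mR_B] = S·[w10; w11]:
  w00 = -1/2, w01 = 0, w10 = 0, w11 = 1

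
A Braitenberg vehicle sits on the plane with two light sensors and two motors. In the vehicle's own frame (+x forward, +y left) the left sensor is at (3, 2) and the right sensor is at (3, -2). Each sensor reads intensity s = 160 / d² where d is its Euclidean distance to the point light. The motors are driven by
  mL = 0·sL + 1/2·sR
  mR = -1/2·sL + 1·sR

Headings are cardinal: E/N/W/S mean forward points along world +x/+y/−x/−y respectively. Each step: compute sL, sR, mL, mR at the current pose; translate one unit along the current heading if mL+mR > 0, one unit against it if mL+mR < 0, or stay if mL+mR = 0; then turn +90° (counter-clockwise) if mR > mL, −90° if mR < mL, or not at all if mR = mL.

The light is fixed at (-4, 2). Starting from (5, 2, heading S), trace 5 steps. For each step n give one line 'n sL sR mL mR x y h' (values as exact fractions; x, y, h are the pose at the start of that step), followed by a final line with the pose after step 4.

0 16/13 80/29 40/29 808/377 5 2 S
1 32/29 160/153 80/153 2192/4437 5 1 E
2 1 2 1 3/2 6 1 S
3 160/169 32/37 16/37 2448/6253 6 0 E
4 80/97 80/53 40/53 5640/5141 7 0 S
final 7 -1 E

n=0: pose=(5,2,S); sL=16/13, sR=80/29; mL=40/29, mR=808/377; mL+mR=1328/377 → advance +1; mR−mL=288/377 → turn +1·90°
n=1: pose=(5,1,E); sL=32/29, sR=160/153; mL=80/153, mR=2192/4437; mL+mR=1504/1479 → advance +1; mR−mL=-128/4437 → turn -1·90°
n=2: pose=(6,1,S); sL=1, sR=2; mL=1, mR=3/2; mL+mR=5/2 → advance +1; mR−mL=1/2 → turn +1·90°
n=3: pose=(6,0,E); sL=160/169, sR=32/37; mL=16/37, mR=2448/6253; mL+mR=5152/6253 → advance +1; mR−mL=-256/6253 → turn -1·90°
n=4: pose=(7,0,S); sL=80/97, sR=80/53; mL=40/53, mR=5640/5141; mL+mR=9520/5141 → advance +1; mR−mL=1760/5141 → turn +1·90°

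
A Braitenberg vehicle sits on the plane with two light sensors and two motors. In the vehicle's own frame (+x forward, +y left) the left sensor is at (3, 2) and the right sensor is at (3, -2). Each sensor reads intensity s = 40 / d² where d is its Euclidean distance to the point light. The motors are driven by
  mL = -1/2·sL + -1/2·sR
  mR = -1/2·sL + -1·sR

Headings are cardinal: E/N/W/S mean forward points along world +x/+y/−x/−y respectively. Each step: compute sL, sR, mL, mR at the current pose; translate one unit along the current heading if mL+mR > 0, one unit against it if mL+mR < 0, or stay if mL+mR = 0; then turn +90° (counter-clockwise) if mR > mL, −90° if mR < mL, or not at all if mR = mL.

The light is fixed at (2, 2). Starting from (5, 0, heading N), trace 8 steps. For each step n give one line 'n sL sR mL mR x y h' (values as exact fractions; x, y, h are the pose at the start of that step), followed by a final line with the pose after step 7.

0 20 20/13 -140/13 -150/13 5 0 N
1 40/37 40/61 -1960/2257 -2700/2257 5 -1 E
2 10/13 10/9 -110/117 -175/117 4 -1 S
3 40/17 40 -360/17 -700/17 4 0 W
4 20 20/13 -140/13 -150/13 5 0 N
5 40/37 40/61 -1960/2257 -2700/2257 5 -1 E
6 10/13 10/9 -110/117 -175/117 4 -1 S
7 40/17 40 -360/17 -700/17 4 0 W
final 5 0 N

n=0: pose=(5,0,N); sL=20, sR=20/13; mL=-140/13, mR=-150/13; mL+mR=-290/13 → advance -1; mR−mL=-10/13 → turn -1·90°
n=1: pose=(5,-1,E); sL=40/37, sR=40/61; mL=-1960/2257, mR=-2700/2257; mL+mR=-4660/2257 → advance -1; mR−mL=-20/61 → turn -1·90°
n=2: pose=(4,-1,S); sL=10/13, sR=10/9; mL=-110/117, mR=-175/117; mL+mR=-95/39 → advance -1; mR−mL=-5/9 → turn -1·90°
n=3: pose=(4,0,W); sL=40/17, sR=40; mL=-360/17, mR=-700/17; mL+mR=-1060/17 → advance -1; mR−mL=-20 → turn -1·90°
n=4: pose=(5,0,N); sL=20, sR=20/13; mL=-140/13, mR=-150/13; mL+mR=-290/13 → advance -1; mR−mL=-10/13 → turn -1·90°
n=5: pose=(5,-1,E); sL=40/37, sR=40/61; mL=-1960/2257, mR=-2700/2257; mL+mR=-4660/2257 → advance -1; mR−mL=-20/61 → turn -1·90°
n=6: pose=(4,-1,S); sL=10/13, sR=10/9; mL=-110/117, mR=-175/117; mL+mR=-95/39 → advance -1; mR−mL=-5/9 → turn -1·90°
n=7: pose=(4,0,W); sL=40/17, sR=40; mL=-360/17, mR=-700/17; mL+mR=-1060/17 → advance -1; mR−mL=-20 → turn -1·90°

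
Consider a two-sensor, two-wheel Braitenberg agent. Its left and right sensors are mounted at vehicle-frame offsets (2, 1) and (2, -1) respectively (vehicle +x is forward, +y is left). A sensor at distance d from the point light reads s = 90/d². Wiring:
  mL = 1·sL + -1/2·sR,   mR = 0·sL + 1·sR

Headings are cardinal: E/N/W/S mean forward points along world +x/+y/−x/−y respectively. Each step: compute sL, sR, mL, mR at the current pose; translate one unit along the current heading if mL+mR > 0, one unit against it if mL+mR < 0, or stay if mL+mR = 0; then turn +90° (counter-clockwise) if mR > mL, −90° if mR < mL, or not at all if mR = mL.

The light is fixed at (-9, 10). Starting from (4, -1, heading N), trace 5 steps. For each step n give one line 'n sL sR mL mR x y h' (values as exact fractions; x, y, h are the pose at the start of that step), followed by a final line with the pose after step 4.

0 2/5 90/277 329/1385 90/277 4 -1 N
1 45/121 45/101 3645/24442 45/101 4 0 W
2 90/313 18/53 1953/16589 18/53 3 0 S
3 45/148 9/34 108/629 9/34 3 -1 E
4 2/5 90/277 329/1385 90/277 4 -1 N
final 4 0 W

n=0: pose=(4,-1,N); sL=2/5, sR=90/277; mL=329/1385, mR=90/277; mL+mR=779/1385 → advance +1; mR−mL=121/1385 → turn +1·90°
n=1: pose=(4,0,W); sL=45/121, sR=45/101; mL=3645/24442, mR=45/101; mL+mR=14535/24442 → advance +1; mR−mL=7245/24442 → turn +1·90°
n=2: pose=(3,0,S); sL=90/313, sR=18/53; mL=1953/16589, mR=18/53; mL+mR=7587/16589 → advance +1; mR−mL=3681/16589 → turn +1·90°
n=3: pose=(3,-1,E); sL=45/148, sR=9/34; mL=108/629, mR=9/34; mL+mR=549/1258 → advance +1; mR−mL=117/1258 → turn +1·90°
n=4: pose=(4,-1,N); sL=2/5, sR=90/277; mL=329/1385, mR=90/277; mL+mR=779/1385 → advance +1; mR−mL=121/1385 → turn +1·90°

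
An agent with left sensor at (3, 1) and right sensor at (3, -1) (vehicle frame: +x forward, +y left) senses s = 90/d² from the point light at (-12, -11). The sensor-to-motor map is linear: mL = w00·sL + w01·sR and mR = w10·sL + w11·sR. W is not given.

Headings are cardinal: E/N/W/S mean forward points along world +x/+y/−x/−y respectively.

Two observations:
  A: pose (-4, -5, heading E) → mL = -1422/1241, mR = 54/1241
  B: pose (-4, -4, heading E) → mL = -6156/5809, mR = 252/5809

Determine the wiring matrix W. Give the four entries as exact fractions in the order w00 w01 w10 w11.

-1 -1 -1/2 1/2

obs A: pose=(-4,-5,E) → sL=9/17, sR=45/73, mL=-1422/1241, mR=54/1241
obs B: pose=(-4,-4,E) → sL=18/37, sR=90/157, mL=-6156/5809, mR=252/5809
sensor matrix S = [[9/17, 45/73], [18/37, 90/157]]; det S = 25920/7208969
solve [mL_A; mL_B] = S·[w00; w01] and [mR_A; mR_B] = S·[w10; w11]:
  w00 = -1, w01 = -1, w10 = -1/2, w11 = 1/2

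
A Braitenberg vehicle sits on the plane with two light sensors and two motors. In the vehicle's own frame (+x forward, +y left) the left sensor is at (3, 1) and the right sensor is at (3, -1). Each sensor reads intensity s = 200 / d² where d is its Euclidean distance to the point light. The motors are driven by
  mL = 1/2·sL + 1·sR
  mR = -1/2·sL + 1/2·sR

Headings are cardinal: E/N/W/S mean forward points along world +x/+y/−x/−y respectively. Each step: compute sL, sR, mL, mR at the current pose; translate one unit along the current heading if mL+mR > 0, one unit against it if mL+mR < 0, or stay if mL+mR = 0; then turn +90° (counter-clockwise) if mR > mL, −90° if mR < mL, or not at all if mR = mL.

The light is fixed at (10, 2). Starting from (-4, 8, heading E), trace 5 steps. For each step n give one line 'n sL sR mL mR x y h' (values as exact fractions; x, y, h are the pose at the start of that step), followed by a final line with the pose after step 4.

n=0: pose=(-4,8,E); sL=20/17, sR=100/73; mL=2430/1241, mR=120/1241; mL+mR=150/73 → advance +1; mR−mL=-2310/1241 → turn -1·90°
n=1: pose=(-3,8,S); sL=200/153, sR=40/41; mL=10220/6273, mR=-1040/6273; mL+mR=60/41 → advance +1; mR−mL=-11260/6273 → turn -1·90°
n=2: pose=(-3,7,W); sL=25/34, sR=50/73; mL=5225/4964, mR=-125/4964; mL+mR=75/73 → advance +1; mR−mL=-2675/2482 → turn -1·90°
n=3: pose=(-4,7,N); sL=200/289, sR=200/233; mL=81100/67337, mR=5600/67337; mL+mR=300/233 → advance +1; mR−mL=-75500/67337 → turn -1·90°
n=4: pose=(-4,8,E); sL=20/17, sR=100/73; mL=2430/1241, mR=120/1241; mL+mR=150/73 → advance +1; mR−mL=-2310/1241 → turn -1·90°

0 20/17 100/73 2430/1241 120/1241 -4 8 E
1 200/153 40/41 10220/6273 -1040/6273 -3 8 S
2 25/34 50/73 5225/4964 -125/4964 -3 7 W
3 200/289 200/233 81100/67337 5600/67337 -4 7 N
4 20/17 100/73 2430/1241 120/1241 -4 8 E
final -3 8 S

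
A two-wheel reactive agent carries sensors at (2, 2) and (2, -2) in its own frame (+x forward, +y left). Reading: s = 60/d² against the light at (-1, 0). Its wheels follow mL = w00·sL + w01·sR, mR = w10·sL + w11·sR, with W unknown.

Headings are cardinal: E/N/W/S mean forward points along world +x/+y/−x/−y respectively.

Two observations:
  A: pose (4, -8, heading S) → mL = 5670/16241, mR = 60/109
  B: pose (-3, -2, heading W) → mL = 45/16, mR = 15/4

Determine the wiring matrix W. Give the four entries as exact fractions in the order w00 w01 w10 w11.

-1/2 1 0 1

obs A: pose=(4,-8,S) → sL=60/149, sR=60/109, mL=5670/16241, mR=60/109
obs B: pose=(-3,-2,W) → sL=15/8, sR=15/4, mL=45/16, mR=15/4
sensor matrix S = [[60/149, 60/109], [15/8, 15/4]]; det S = 15525/32482
solve [mL_A; mL_B] = S·[w00; w01] and [mR_A; mR_B] = S·[w10; w11]:
  w00 = -1/2, w01 = 1, w10 = 0, w11 = 1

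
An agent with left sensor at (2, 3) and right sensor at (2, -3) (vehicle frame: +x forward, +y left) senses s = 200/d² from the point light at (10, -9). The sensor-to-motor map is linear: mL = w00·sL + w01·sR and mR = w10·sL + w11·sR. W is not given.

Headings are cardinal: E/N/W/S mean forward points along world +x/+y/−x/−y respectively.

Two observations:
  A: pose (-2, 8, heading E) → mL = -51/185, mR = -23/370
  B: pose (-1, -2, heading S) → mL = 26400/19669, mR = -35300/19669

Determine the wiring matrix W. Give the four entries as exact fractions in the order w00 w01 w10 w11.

obs A: pose=(-2,8,E) → sL=2/5, sR=25/37, mL=-51/185, mR=-23/370
obs B: pose=(-1,-2,S) → sL=200/89, sR=200/221, mL=26400/19669, mR=-35300/19669
sensor matrix S = [[2/5, 25/37], [200/89, 200/221]]; det S = -841560/727753
solve [mL_A; mL_B] = S·[w00; w01] and [mR_A; mR_B] = S·[w10; w11]:
  w00 = 1, w01 = -1, w10 = -1, w11 = 1/2

1 -1 -1 1/2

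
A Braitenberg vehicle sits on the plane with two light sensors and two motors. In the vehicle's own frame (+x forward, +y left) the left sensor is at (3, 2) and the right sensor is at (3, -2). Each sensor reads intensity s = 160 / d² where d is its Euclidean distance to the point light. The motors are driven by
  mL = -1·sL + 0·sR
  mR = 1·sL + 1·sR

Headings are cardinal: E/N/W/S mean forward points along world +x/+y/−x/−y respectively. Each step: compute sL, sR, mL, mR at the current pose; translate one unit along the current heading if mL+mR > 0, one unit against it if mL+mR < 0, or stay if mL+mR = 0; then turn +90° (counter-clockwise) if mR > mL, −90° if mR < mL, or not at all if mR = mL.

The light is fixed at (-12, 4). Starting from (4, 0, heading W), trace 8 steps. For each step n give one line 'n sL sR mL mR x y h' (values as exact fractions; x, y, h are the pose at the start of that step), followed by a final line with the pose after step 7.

0 32/41 160/173 -32/41 12096/7093 4 0 W
1 80/169 80/109 -80/169 22240/18421 3 0 S
2 160/333 160/373 -160/333 112960/124209 3 -1 E
3 4/5 20/41 -4/5 264/205 4 -1 N
4 32/41 160/173 -32/41 12096/7093 4 0 W
5 80/169 80/109 -80/169 22240/18421 3 0 S
6 160/333 160/373 -160/333 112960/124209 3 -1 E
7 4/5 20/41 -4/5 264/205 4 -1 N
final 4 0 W

n=0: pose=(4,0,W); sL=32/41, sR=160/173; mL=-32/41, mR=12096/7093; mL+mR=160/173 → advance +1; mR−mL=17632/7093 → turn +1·90°
n=1: pose=(3,0,S); sL=80/169, sR=80/109; mL=-80/169, mR=22240/18421; mL+mR=80/109 → advance +1; mR−mL=30960/18421 → turn +1·90°
n=2: pose=(3,-1,E); sL=160/333, sR=160/373; mL=-160/333, mR=112960/124209; mL+mR=160/373 → advance +1; mR−mL=172640/124209 → turn +1·90°
n=3: pose=(4,-1,N); sL=4/5, sR=20/41; mL=-4/5, mR=264/205; mL+mR=20/41 → advance +1; mR−mL=428/205 → turn +1·90°
n=4: pose=(4,0,W); sL=32/41, sR=160/173; mL=-32/41, mR=12096/7093; mL+mR=160/173 → advance +1; mR−mL=17632/7093 → turn +1·90°
n=5: pose=(3,0,S); sL=80/169, sR=80/109; mL=-80/169, mR=22240/18421; mL+mR=80/109 → advance +1; mR−mL=30960/18421 → turn +1·90°
n=6: pose=(3,-1,E); sL=160/333, sR=160/373; mL=-160/333, mR=112960/124209; mL+mR=160/373 → advance +1; mR−mL=172640/124209 → turn +1·90°
n=7: pose=(4,-1,N); sL=4/5, sR=20/41; mL=-4/5, mR=264/205; mL+mR=20/41 → advance +1; mR−mL=428/205 → turn +1·90°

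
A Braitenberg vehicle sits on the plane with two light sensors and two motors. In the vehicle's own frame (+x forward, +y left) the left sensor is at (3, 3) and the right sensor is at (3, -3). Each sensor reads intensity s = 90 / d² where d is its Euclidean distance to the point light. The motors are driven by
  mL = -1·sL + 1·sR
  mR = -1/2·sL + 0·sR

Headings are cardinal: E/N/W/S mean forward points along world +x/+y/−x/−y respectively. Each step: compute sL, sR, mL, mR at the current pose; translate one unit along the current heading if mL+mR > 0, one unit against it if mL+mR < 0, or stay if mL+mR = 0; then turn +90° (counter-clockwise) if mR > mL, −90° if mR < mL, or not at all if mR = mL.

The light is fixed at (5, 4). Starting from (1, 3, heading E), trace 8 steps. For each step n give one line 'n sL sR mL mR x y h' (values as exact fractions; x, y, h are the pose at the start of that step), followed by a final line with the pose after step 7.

0 18 90/17 -216/17 -9 1 3 E
1 45/34 45/4 675/68 -45/68 0 3 N
2 90/13 90/13 0 -45/13 0 4 E
3 5 1 -4 -5/2 -1 4 S
4 18/5 90/13 216/65 -9/5 -1 5 E
5 45/4 45/34 -675/68 -45/8 0 5 S
6 90/29 18 432/29 -45/29 0 6 E
7 45 9/5 -216/5 -45/2 1 6 S
final 1 7 E

n=0: pose=(1,3,E); sL=18, sR=90/17; mL=-216/17, mR=-9; mL+mR=-369/17 → advance -1; mR−mL=63/17 → turn +1·90°
n=1: pose=(0,3,N); sL=45/34, sR=45/4; mL=675/68, mR=-45/68; mL+mR=315/34 → advance +1; mR−mL=-180/17 → turn -1·90°
n=2: pose=(0,4,E); sL=90/13, sR=90/13; mL=0, mR=-45/13; mL+mR=-45/13 → advance -1; mR−mL=-45/13 → turn -1·90°
n=3: pose=(-1,4,S); sL=5, sR=1; mL=-4, mR=-5/2; mL+mR=-13/2 → advance -1; mR−mL=3/2 → turn +1·90°
n=4: pose=(-1,5,E); sL=18/5, sR=90/13; mL=216/65, mR=-9/5; mL+mR=99/65 → advance +1; mR−mL=-333/65 → turn -1·90°
n=5: pose=(0,5,S); sL=45/4, sR=45/34; mL=-675/68, mR=-45/8; mL+mR=-2115/136 → advance -1; mR−mL=585/136 → turn +1·90°
n=6: pose=(0,6,E); sL=90/29, sR=18; mL=432/29, mR=-45/29; mL+mR=387/29 → advance +1; mR−mL=-477/29 → turn -1·90°
n=7: pose=(1,6,S); sL=45, sR=9/5; mL=-216/5, mR=-45/2; mL+mR=-657/10 → advance -1; mR−mL=207/10 → turn +1·90°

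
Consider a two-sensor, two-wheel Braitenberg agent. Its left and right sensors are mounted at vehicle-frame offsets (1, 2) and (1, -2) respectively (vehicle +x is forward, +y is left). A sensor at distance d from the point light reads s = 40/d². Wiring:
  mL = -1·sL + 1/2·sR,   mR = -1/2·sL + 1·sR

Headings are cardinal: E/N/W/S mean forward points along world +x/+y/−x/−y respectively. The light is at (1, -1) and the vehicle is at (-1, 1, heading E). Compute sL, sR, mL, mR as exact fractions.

40/17 40 300/17 660/17

left sensor world pos  = (0, 3); dL² = 17
right sensor world pos = (0, -1); dR² = 1
sL = 40/17 = 40/17
sR = 40/1 = 40
mL = -1·sL + 1/2·sR = 300/17
mR = -1/2·sL + 1·sR = 660/17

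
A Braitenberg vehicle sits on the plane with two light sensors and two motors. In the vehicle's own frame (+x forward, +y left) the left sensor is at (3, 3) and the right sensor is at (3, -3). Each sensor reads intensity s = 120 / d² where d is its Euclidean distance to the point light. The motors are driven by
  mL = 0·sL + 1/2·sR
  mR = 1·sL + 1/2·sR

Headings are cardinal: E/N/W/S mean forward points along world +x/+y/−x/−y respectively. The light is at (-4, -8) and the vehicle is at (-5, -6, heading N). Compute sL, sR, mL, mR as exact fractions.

left sensor world pos  = (-8, -3); dL² = 41
right sensor world pos = (-2, -3); dR² = 29
sL = 120/41 = 120/41
sR = 120/29 = 120/29
mL = 0·sL + 1/2·sR = 60/29
mR = 1·sL + 1/2·sR = 5940/1189

120/41 120/29 60/29 5940/1189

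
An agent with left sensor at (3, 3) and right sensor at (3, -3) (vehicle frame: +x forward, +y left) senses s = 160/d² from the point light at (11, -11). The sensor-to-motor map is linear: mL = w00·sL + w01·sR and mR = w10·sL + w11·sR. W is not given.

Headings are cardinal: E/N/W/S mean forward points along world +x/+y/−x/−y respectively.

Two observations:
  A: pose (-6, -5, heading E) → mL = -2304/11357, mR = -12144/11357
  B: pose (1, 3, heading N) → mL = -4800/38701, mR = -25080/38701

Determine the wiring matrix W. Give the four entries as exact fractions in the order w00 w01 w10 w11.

obs A: pose=(-6,-5,E) → sL=160/277, sR=32/41, mL=-2304/11357, mR=-12144/11357
obs B: pose=(1,3,N) → sL=80/229, sR=80/169, mL=-4800/38701, mR=-25080/38701
sensor matrix S = [[160/277, 32/41], [80/229, 80/169]]; det S = 337920/439527257
solve [mL_A; mL_B] = S·[w00; w01] and [mR_A; mR_B] = S·[w10; w11]:
  w00 = 1, w01 = -1, w10 = -1/2, w11 = -1

1 -1 -1/2 -1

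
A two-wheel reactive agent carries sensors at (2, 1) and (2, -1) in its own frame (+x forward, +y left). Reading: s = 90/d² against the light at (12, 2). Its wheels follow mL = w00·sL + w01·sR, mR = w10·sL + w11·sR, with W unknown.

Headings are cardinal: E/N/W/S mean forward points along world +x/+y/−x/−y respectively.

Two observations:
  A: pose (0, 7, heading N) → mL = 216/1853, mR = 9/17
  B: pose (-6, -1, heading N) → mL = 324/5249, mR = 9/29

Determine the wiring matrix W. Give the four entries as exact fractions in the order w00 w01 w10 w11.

-1 1 0 1

obs A: pose=(0,7,N) → sL=45/109, sR=9/17, mL=216/1853, mR=9/17
obs B: pose=(-6,-1,N) → sL=45/181, sR=9/29, mL=324/5249, mR=9/29
sensor matrix S = [[45/109, 9/17], [45/181, 9/29]]; det S = -34020/9726397
solve [mL_A; mL_B] = S·[w00; w01] and [mR_A; mR_B] = S·[w10; w11]:
  w00 = -1, w01 = 1, w10 = 0, w11 = 1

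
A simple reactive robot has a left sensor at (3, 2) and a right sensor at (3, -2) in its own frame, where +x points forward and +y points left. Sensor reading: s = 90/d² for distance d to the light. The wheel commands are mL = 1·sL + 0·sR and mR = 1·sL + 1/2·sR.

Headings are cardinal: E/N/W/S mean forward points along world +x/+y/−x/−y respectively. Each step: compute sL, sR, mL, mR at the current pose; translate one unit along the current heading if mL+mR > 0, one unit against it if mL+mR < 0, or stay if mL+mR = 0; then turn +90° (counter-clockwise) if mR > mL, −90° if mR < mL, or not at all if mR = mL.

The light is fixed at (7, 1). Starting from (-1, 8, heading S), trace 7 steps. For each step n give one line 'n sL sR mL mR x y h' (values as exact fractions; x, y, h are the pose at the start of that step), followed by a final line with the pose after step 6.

0 45/26 45/58 45/26 3195/1508 -1 8 S
1 90/89 90/41 90/89 7695/3649 -1 7 E
2 5/9 45/53 5/9 935/954 0 7 N
3 18/25 90/181 18/25 4383/4525 0 8 W
4 45/26 45/58 45/26 3195/1508 -1 8 S
5 90/89 90/41 90/89 7695/3649 -1 7 E
6 5/9 45/53 5/9 935/954 0 7 N
final 0 8 W

n=0: pose=(-1,8,S); sL=45/26, sR=45/58; mL=45/26, mR=3195/1508; mL+mR=5805/1508 → advance +1; mR−mL=45/116 → turn +1·90°
n=1: pose=(-1,7,E); sL=90/89, sR=90/41; mL=90/89, mR=7695/3649; mL+mR=11385/3649 → advance +1; mR−mL=45/41 → turn +1·90°
n=2: pose=(0,7,N); sL=5/9, sR=45/53; mL=5/9, mR=935/954; mL+mR=1465/954 → advance +1; mR−mL=45/106 → turn +1·90°
n=3: pose=(0,8,W); sL=18/25, sR=90/181; mL=18/25, mR=4383/4525; mL+mR=7641/4525 → advance +1; mR−mL=45/181 → turn +1·90°
n=4: pose=(-1,8,S); sL=45/26, sR=45/58; mL=45/26, mR=3195/1508; mL+mR=5805/1508 → advance +1; mR−mL=45/116 → turn +1·90°
n=5: pose=(-1,7,E); sL=90/89, sR=90/41; mL=90/89, mR=7695/3649; mL+mR=11385/3649 → advance +1; mR−mL=45/41 → turn +1·90°
n=6: pose=(0,7,N); sL=5/9, sR=45/53; mL=5/9, mR=935/954; mL+mR=1465/954 → advance +1; mR−mL=45/106 → turn +1·90°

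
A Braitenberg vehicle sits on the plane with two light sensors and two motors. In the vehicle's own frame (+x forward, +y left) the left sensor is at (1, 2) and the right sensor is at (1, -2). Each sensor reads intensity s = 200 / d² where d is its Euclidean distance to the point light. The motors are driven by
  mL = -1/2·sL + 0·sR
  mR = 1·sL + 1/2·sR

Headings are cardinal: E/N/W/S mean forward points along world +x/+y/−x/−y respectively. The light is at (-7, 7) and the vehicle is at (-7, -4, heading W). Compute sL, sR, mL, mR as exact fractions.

20/17 100/41 -10/17 1670/697

left sensor world pos  = (-8, -6); dL² = 170
right sensor world pos = (-8, -2); dR² = 82
sL = 200/170 = 20/17
sR = 200/82 = 100/41
mL = -1/2·sL + 0·sR = -10/17
mR = 1·sL + 1/2·sR = 1670/697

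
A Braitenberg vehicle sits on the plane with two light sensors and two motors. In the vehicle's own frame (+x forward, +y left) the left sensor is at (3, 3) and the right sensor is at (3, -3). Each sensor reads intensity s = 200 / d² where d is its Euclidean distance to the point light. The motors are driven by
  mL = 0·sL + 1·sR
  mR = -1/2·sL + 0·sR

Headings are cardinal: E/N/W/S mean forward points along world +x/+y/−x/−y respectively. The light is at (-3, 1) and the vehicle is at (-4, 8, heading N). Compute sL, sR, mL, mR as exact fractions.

left sensor world pos  = (-7, 11); dL² = 116
right sensor world pos = (-1, 11); dR² = 104
sL = 200/116 = 50/29
sR = 200/104 = 25/13
mL = 0·sL + 1·sR = 25/13
mR = -1/2·sL + 0·sR = -25/29

50/29 25/13 25/13 -25/29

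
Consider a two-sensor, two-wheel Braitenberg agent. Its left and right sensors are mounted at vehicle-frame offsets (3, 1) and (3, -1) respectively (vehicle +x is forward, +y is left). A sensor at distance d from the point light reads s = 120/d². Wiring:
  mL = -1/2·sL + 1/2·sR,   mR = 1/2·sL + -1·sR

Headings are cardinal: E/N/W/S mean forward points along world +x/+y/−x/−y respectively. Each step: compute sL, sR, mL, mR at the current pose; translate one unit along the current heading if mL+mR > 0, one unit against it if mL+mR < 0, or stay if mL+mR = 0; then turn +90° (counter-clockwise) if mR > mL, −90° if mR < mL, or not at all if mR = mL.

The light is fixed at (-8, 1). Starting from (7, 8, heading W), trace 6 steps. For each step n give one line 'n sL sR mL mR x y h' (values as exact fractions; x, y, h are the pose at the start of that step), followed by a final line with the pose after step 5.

0 2/3 15/26 -7/156 -19/78 7 8 W
1 24/65 120/389 -768/25285 -3132/25285 8 8 N
2 12/41 60/193 72/7913 -1302/7913 8 7 E
3 24/53 24/41 144/2173 -780/2173 7 7 S
4 2/3 15/26 -7/156 -19/78 7 8 W
5 24/65 120/389 -768/25285 -3132/25285 8 8 N
final 8 7 E

n=0: pose=(7,8,W); sL=2/3, sR=15/26; mL=-7/156, mR=-19/78; mL+mR=-15/52 → advance -1; mR−mL=-31/156 → turn -1·90°
n=1: pose=(8,8,N); sL=24/65, sR=120/389; mL=-768/25285, mR=-3132/25285; mL+mR=-60/389 → advance -1; mR−mL=-2364/25285 → turn -1·90°
n=2: pose=(8,7,E); sL=12/41, sR=60/193; mL=72/7913, mR=-1302/7913; mL+mR=-30/193 → advance -1; mR−mL=-1374/7913 → turn -1·90°
n=3: pose=(7,7,S); sL=24/53, sR=24/41; mL=144/2173, mR=-780/2173; mL+mR=-12/41 → advance -1; mR−mL=-924/2173 → turn -1·90°
n=4: pose=(7,8,W); sL=2/3, sR=15/26; mL=-7/156, mR=-19/78; mL+mR=-15/52 → advance -1; mR−mL=-31/156 → turn -1·90°
n=5: pose=(8,8,N); sL=24/65, sR=120/389; mL=-768/25285, mR=-3132/25285; mL+mR=-60/389 → advance -1; mR−mL=-2364/25285 → turn -1·90°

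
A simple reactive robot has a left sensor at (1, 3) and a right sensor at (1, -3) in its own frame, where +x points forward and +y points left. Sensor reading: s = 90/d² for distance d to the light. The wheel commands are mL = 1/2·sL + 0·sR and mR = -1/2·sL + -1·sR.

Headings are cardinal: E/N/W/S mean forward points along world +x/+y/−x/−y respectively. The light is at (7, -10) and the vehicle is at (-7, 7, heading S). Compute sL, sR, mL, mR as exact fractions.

90/377 18/109 45/377 -11691/41093

left sensor world pos  = (-4, 6); dL² = 377
right sensor world pos = (-10, 6); dR² = 545
sL = 90/377 = 90/377
sR = 90/545 = 18/109
mL = 1/2·sL + 0·sR = 45/377
mR = -1/2·sL + -1·sR = -11691/41093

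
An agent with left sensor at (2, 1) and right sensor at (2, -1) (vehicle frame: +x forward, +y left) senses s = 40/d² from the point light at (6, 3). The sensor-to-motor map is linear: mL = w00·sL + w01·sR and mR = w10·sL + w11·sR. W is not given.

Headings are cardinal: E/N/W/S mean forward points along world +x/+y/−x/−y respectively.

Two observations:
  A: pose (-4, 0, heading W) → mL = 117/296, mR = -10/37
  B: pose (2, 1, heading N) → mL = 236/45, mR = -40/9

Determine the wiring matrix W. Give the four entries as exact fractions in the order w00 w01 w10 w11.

1/2 1 0 -1

obs A: pose=(-4,0,W) → sL=1/4, sR=10/37, mL=117/296, mR=-10/37
obs B: pose=(2,1,N) → sL=8/5, sR=40/9, mL=236/45, mR=-40/9
sensor matrix S = [[1/4, 10/37], [8/5, 40/9]]; det S = 226/333
solve [mL_A; mL_B] = S·[w00; w01] and [mR_A; mR_B] = S·[w10; w11]:
  w00 = 1/2, w01 = 1, w10 = 0, w11 = -1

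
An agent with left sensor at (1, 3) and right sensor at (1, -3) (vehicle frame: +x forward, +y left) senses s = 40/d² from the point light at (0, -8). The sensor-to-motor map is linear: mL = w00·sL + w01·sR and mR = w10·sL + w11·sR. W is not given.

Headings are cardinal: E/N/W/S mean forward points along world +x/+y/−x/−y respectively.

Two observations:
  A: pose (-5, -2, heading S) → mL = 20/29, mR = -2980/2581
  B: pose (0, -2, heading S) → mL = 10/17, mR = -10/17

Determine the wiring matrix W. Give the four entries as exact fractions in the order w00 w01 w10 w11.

1/2 0 -1 1/2

obs A: pose=(-5,-2,S) → sL=40/29, sR=40/89, mL=20/29, mR=-2980/2581
obs B: pose=(0,-2,S) → sL=20/17, sR=20/17, mL=10/17, mR=-10/17
sensor matrix S = [[40/29, 40/89], [20/17, 20/17]]; det S = 48000/43877
solve [mL_A; mL_B] = S·[w00; w01] and [mR_A; mR_B] = S·[w10; w11]:
  w00 = 1/2, w01 = 0, w10 = -1, w11 = 1/2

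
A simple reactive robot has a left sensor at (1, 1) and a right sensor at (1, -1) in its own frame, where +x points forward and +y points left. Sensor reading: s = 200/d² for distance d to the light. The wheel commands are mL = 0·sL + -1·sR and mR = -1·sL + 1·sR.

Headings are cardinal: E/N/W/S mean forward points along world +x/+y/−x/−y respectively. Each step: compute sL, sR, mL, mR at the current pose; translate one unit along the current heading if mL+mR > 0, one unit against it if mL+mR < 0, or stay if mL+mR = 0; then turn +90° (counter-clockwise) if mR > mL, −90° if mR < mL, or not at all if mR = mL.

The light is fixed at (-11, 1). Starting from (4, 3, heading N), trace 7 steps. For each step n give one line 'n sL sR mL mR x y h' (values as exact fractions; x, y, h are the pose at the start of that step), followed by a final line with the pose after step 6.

n=0: pose=(4,3,N); sL=40/41, sR=40/53; mL=-40/53, mR=-480/2173; mL+mR=-40/41 → advance -1; mR−mL=1160/2173 → turn +1·90°
n=1: pose=(4,2,W); sL=50/49, sR=1; mL=-1, mR=-1/49; mL+mR=-50/49 → advance -1; mR−mL=48/49 → turn +1·90°
n=2: pose=(5,2,S); sL=200/289, sR=8/9; mL=-8/9, mR=512/2601; mL+mR=-200/289 → advance -1; mR−mL=2824/2601 → turn +1·90°
n=3: pose=(5,3,E); sL=100/149, sR=20/29; mL=-20/29, mR=80/4321; mL+mR=-100/149 → advance -1; mR−mL=3060/4321 → turn +1·90°
n=4: pose=(4,3,N); sL=40/41, sR=40/53; mL=-40/53, mR=-480/2173; mL+mR=-40/41 → advance -1; mR−mL=1160/2173 → turn +1·90°
n=5: pose=(4,2,W); sL=50/49, sR=1; mL=-1, mR=-1/49; mL+mR=-50/49 → advance -1; mR−mL=48/49 → turn +1·90°
n=6: pose=(5,2,S); sL=200/289, sR=8/9; mL=-8/9, mR=512/2601; mL+mR=-200/289 → advance -1; mR−mL=2824/2601 → turn +1·90°

0 40/41 40/53 -40/53 -480/2173 4 3 N
1 50/49 1 -1 -1/49 4 2 W
2 200/289 8/9 -8/9 512/2601 5 2 S
3 100/149 20/29 -20/29 80/4321 5 3 E
4 40/41 40/53 -40/53 -480/2173 4 3 N
5 50/49 1 -1 -1/49 4 2 W
6 200/289 8/9 -8/9 512/2601 5 2 S
final 5 3 E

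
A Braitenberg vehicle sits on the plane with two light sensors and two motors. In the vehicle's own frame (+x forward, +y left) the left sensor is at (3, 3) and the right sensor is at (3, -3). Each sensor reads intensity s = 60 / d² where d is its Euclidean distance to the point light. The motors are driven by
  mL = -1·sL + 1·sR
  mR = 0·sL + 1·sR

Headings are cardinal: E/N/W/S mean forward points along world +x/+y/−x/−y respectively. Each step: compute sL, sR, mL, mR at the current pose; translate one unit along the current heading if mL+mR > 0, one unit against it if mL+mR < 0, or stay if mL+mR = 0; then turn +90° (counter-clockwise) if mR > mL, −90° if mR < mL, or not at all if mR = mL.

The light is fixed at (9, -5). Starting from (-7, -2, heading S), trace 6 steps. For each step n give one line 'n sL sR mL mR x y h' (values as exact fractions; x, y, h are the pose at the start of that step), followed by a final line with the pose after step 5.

n=0: pose=(-7,-2,S); sL=60/169, sR=60/361; mL=-11520/61009, mR=60/361; mL+mR=-1380/61009 → advance -1; mR−mL=60/169 → turn +1·90°
n=1: pose=(-7,-1,E); sL=30/109, sR=6/17; mL=144/1853, mR=6/17; mL+mR=798/1853 → advance +1; mR−mL=30/109 → turn +1·90°
n=2: pose=(-6,-1,N); sL=60/373, sR=60/193; mL=10800/71989, mR=60/193; mL+mR=33180/71989 → advance +1; mR−mL=60/373 → turn +1·90°
n=3: pose=(-6,0,W); sL=15/82, sR=15/97; mL=-225/7954, mR=15/97; mL+mR=1005/7954 → advance +1; mR−mL=15/82 → turn +1·90°
n=4: pose=(-7,0,S); sL=60/173, sR=12/73; mL=-2304/12629, mR=12/73; mL+mR=-228/12629 → advance -1; mR−mL=60/173 → turn +1·90°
n=5: pose=(-7,1,E); sL=6/25, sR=30/89; mL=216/2225, mR=30/89; mL+mR=966/2225 → advance +1; mR−mL=6/25 → turn +1·90°

0 60/169 60/361 -11520/61009 60/361 -7 -2 S
1 30/109 6/17 144/1853 6/17 -7 -1 E
2 60/373 60/193 10800/71989 60/193 -6 -1 N
3 15/82 15/97 -225/7954 15/97 -6 0 W
4 60/173 12/73 -2304/12629 12/73 -7 0 S
5 6/25 30/89 216/2225 30/89 -7 1 E
final -6 1 N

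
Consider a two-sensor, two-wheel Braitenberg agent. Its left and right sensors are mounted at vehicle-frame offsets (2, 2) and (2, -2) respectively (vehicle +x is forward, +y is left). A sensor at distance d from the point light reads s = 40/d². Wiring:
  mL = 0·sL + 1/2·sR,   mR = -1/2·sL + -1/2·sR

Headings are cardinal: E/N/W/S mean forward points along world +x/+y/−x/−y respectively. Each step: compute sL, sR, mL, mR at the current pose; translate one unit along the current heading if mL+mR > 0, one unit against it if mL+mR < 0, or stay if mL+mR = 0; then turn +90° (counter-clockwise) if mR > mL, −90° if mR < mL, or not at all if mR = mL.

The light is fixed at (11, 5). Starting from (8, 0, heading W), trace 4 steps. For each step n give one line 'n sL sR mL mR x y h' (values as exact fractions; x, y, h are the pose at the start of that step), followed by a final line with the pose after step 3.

0 20/37 20/17 10/17 -540/629 8 0 W
1 8/5 40/9 20/9 -136/45 9 0 N
2 5/2 5/8 5/16 -25/16 9 -1 E
3 8/13 40/89 20/89 -616/1157 8 -1 S
final 8 0 W

n=0: pose=(8,0,W); sL=20/37, sR=20/17; mL=10/17, mR=-540/629; mL+mR=-10/37 → advance -1; mR−mL=-910/629 → turn -1·90°
n=1: pose=(9,0,N); sL=8/5, sR=40/9; mL=20/9, mR=-136/45; mL+mR=-4/5 → advance -1; mR−mL=-236/45 → turn -1·90°
n=2: pose=(9,-1,E); sL=5/2, sR=5/8; mL=5/16, mR=-25/16; mL+mR=-5/4 → advance -1; mR−mL=-15/8 → turn -1·90°
n=3: pose=(8,-1,S); sL=8/13, sR=40/89; mL=20/89, mR=-616/1157; mL+mR=-4/13 → advance -1; mR−mL=-876/1157 → turn -1·90°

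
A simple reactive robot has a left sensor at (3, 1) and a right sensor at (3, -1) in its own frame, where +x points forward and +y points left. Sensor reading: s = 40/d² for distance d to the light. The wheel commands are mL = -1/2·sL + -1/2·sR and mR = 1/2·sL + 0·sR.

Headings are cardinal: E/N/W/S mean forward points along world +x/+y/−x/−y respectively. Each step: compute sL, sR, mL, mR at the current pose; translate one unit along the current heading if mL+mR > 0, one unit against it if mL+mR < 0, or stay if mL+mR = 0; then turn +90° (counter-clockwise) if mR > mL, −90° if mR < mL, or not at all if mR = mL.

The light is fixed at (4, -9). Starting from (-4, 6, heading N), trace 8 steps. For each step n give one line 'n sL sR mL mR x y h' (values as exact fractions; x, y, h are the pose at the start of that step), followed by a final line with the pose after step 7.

0 8/81 40/373 -3112/30213 4/81 -4 6 N
1 4/29 20/173 -636/5017 2/29 -4 5 W
2 40/157 8/37 -1368/5809 20/157 -3 5 S
3 5/34 10/53 -605/3604 5/68 -3 6 E
4 8/81 40/373 -3112/30213 4/81 -4 6 N
5 4/29 20/173 -636/5017 2/29 -4 5 W
6 40/157 8/37 -1368/5809 20/157 -3 5 S
7 5/34 10/53 -605/3604 5/68 -3 6 E
final -4 6 N

n=0: pose=(-4,6,N); sL=8/81, sR=40/373; mL=-3112/30213, mR=4/81; mL+mR=-20/373 → advance -1; mR−mL=4604/30213 → turn +1·90°
n=1: pose=(-4,5,W); sL=4/29, sR=20/173; mL=-636/5017, mR=2/29; mL+mR=-10/173 → advance -1; mR−mL=982/5017 → turn +1·90°
n=2: pose=(-3,5,S); sL=40/157, sR=8/37; mL=-1368/5809, mR=20/157; mL+mR=-4/37 → advance -1; mR−mL=2108/5809 → turn +1·90°
n=3: pose=(-3,6,E); sL=5/34, sR=10/53; mL=-605/3604, mR=5/68; mL+mR=-5/53 → advance -1; mR−mL=435/1802 → turn +1·90°
n=4: pose=(-4,6,N); sL=8/81, sR=40/373; mL=-3112/30213, mR=4/81; mL+mR=-20/373 → advance -1; mR−mL=4604/30213 → turn +1·90°
n=5: pose=(-4,5,W); sL=4/29, sR=20/173; mL=-636/5017, mR=2/29; mL+mR=-10/173 → advance -1; mR−mL=982/5017 → turn +1·90°
n=6: pose=(-3,5,S); sL=40/157, sR=8/37; mL=-1368/5809, mR=20/157; mL+mR=-4/37 → advance -1; mR−mL=2108/5809 → turn +1·90°
n=7: pose=(-3,6,E); sL=5/34, sR=10/53; mL=-605/3604, mR=5/68; mL+mR=-5/53 → advance -1; mR−mL=435/1802 → turn +1·90°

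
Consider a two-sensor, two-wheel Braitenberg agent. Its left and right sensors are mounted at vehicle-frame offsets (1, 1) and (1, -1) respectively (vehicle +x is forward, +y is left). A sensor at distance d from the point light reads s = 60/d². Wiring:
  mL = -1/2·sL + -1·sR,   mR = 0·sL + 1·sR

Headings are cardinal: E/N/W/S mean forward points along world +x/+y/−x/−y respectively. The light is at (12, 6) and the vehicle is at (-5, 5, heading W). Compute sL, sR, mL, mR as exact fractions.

15/82 5/27 -1225/4428 5/27

left sensor world pos  = (-6, 4); dL² = 328
right sensor world pos = (-6, 6); dR² = 324
sL = 60/328 = 15/82
sR = 60/324 = 5/27
mL = -1/2·sL + -1·sR = -1225/4428
mR = 0·sL + 1·sR = 5/27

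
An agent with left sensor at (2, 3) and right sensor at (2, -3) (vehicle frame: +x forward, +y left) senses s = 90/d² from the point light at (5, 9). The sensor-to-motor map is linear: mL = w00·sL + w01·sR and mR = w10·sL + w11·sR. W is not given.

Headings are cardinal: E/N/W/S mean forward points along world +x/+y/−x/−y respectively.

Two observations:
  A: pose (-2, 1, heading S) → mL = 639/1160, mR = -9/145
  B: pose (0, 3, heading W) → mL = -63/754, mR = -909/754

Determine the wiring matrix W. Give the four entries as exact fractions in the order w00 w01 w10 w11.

obs A: pose=(-2,1,S) → sL=45/58, sR=9/20, mL=639/1160, mR=-9/145
obs B: pose=(0,3,W) → sL=9/13, sR=45/29, mL=-63/754, mR=-909/754
sensor matrix S = [[45/58, 9/20], [9/13, 45/29]]; det S = 195129/218660
solve [mL_A; mL_B] = S·[w00; w01] and [mR_A; mR_B] = S·[w10; w11]:
  w00 = 1, w01 = -1/2, w10 = 1/2, w11 = -1

1 -1/2 1/2 -1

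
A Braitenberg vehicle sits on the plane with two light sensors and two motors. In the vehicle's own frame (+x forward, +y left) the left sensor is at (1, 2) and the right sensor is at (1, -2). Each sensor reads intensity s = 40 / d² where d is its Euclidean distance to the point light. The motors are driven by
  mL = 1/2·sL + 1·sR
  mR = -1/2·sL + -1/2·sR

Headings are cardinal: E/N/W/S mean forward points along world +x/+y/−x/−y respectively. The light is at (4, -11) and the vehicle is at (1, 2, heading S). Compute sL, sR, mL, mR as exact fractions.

left sensor world pos  = (3, 1); dL² = 145
right sensor world pos = (-1, 1); dR² = 169
sL = 40/145 = 8/29
sR = 40/169 = 40/169
mL = 1/2·sL + 1·sR = 1836/4901
mR = -1/2·sL + -1/2·sR = -1256/4901

8/29 40/169 1836/4901 -1256/4901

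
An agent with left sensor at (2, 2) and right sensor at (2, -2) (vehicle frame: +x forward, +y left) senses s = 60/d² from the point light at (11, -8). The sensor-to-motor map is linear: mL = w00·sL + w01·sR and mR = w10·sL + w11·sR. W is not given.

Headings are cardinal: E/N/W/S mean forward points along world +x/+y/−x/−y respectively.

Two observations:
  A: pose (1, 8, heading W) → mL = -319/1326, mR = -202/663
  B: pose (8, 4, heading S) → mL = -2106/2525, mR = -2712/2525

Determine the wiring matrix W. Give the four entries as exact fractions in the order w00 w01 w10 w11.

-1 -1/2 -1 -1

obs A: pose=(1,8,W) → sL=3/17, sR=5/39, mL=-319/1326, mR=-202/663
obs B: pose=(8,4,S) → sL=60/101, sR=12/25, mL=-2106/2525, mR=-2712/2525
sensor matrix S = [[3/17, 5/39], [60/101, 12/25]]; det S = 4768/558025
solve [mL_A; mL_B] = S·[w00; w01] and [mR_A; mR_B] = S·[w10; w11]:
  w00 = -1, w01 = -1/2, w10 = -1, w11 = -1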